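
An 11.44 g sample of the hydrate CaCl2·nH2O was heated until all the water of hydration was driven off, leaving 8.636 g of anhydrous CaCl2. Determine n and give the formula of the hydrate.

Mass of water lost = 11.44 − 8.636 = 2.804 g → 2.804 / 18.02 = 0.1556 mol H2O
Molar mass of CaCl2 = 110.98 g/mol → mol CaCl2 = 8.636 / 110.98 = 0.07782
n = 0.1556 / 0.07782 = 2.00 ≈ 2 → CaCl2·2H2O

CaCl2·2H2O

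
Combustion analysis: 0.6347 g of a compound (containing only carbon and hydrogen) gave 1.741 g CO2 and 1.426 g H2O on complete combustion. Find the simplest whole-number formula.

CH4

mol C = 1.741 / 44.01 = 0.03956; mass C = 0.03956 × 12.01 = 0.4751 g
mol H = 2 × (1.426 / 18.02) = 0.1583; mass H = 0.1583 × 1.008 = 0.1595 g
Smallest is C at 0.03956 mol; normalising gives C 1.000, H 4.001
≈ 1:4 → CH4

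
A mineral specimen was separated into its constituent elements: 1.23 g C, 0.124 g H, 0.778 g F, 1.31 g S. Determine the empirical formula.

C: 1.23 g ÷ 12.01 g/mol = 0.1024 mol
H: 0.124 g ÷ 1.008 g/mol = 0.123 mol
F: 0.778 g ÷ 19.00 g/mol = 0.04095 mol
S: 1.31 g ÷ 32.07 g/mol = 0.04085 mol
Divide by the smallest (0.04085 mol S): C 2.507, H 3.012, F 1.002, S 1.000
Scaling by 2: C 5.01, H 6.02, F 2.00, S 2.00 → C5H6F2S2

C5H6F2S2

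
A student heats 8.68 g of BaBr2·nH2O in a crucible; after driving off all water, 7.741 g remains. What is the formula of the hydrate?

BaBr2·2H2O

Mass of water lost = 8.68 − 7.741 = 0.939 g → 0.939 / 18.02 = 0.05211 mol H2O
Molar mass of BaBr2 = 297.13 g/mol → mol BaBr2 = 7.741 / 297.13 = 0.02605
n = 0.05211 / 0.02605 = 2.00 ≈ 2 → BaBr2·2H2O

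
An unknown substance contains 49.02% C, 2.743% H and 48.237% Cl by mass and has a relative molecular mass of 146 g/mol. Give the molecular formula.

Assume 100 g: 49.02 g C, 2.743 g H, 48.237 g Cl.
n(C) = 49.02/12.01 = 4.082, n(H) = 2.743/1.008 = 2.721, n(Cl) = 48.237/35.45 = 1.361
Divide by the smallest (1.361 mol Cl): C 3.000, H 2.000, Cl 1.000
≈ 3:2:1 → C3H2Cl
Empirical-formula mass = 73.50 g/mol
n = 146 / 73.50 = 1.99 ≈ 2
Molecular formula = (C3H2Cl)×2 = C6H4Cl2

C6H4Cl2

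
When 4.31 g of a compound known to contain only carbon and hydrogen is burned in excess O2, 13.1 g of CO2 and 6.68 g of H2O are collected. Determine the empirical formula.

C2H5

mol C = 13.1 / 44.01 = 0.2977; mass C = 0.2977 × 12.01 = 3.575 g
mol H = 2 × (6.68 / 18.02) = 0.7414; mass H = 0.7414 × 1.008 = 0.7473 g
Divide by the smallest (0.2977 mol C): C 1.000, H 2.491
×2: C 2.00, H 4.98 → C2H5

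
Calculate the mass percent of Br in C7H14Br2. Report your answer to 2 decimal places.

Molar mass = 7(12.01) + 14(1.008) + 2(79.90) = 257.982 g/mol
Mass of Br per mole = 2 × 79.90 = 159.800 g
% Br = 159.800 / 257.982 × 100 = 61.94%

61.94%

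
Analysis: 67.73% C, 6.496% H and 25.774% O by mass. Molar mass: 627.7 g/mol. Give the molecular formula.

Assume 100 g: 67.73 g C, 6.496 g H, 25.774 g O.
Moles — C: 67.73 / 12.01 = 5.639 mol; H: 6.496 / 1.008 = 6.444 mol; O: 25.774 / 16.00 = 1.611 mol
Ratios (÷ 1.611): C 3.501, H 4.001, O 1.000
×2: C 7.00, H 8.00, O 2.00 → C7H8O2
Empirical-formula mass = 124.13 g/mol
n = 627.7 / 124.13 = 5.06 ≈ 5
Molecular formula = (C7H8O2)×5 = C35H40O10

C35H40O10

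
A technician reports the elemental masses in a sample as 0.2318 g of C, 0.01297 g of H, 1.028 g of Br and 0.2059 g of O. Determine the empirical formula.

n(C) = 0.2318/12.01 = 0.0193, n(H) = 0.01297/1.008 = 0.01287, n(Br) = 1.028/79.90 = 0.01287, n(O) = 0.2059/16.00 = 0.01287
Smallest is Br at 0.01287 mol; normalising gives C 1.500, H 1.000, Br 1.000, O 1.000
Scaling by 2: C 3.00, H 2.00, Br 2.00, O 2.00 → C3H2Br2O2

C3H2Br2O2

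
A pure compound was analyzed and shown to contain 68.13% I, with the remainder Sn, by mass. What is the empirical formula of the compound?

I2Sn

Assume 100 g: 68.13 g I, 31.87 g Sn.
n(I) = 68.13/126.90 = 0.5369, n(Sn) = 31.87/118.71 = 0.2685
Divide by the smallest (0.2685 mol Sn): I 2.000, Sn 1.000
→ I2Sn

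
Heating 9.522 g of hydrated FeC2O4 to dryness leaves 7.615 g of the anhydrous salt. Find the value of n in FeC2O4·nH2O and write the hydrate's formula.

Mass of water lost = 9.522 − 7.615 = 1.907 g → 1.907 / 18.02 = 0.1058 mol H2O
Molar mass of FeC2O4 = 143.87 g/mol → mol FeC2O4 = 7.615 / 143.87 = 0.05293
n = 0.1058 / 0.05293 = 2.00 ≈ 2 → FeC2O4·2H2O

FeC2O4·2H2O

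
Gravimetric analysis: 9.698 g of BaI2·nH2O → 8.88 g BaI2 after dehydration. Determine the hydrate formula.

BaI2·2H2O

Mass of water lost = 9.698 − 8.88 = 0.818 g → 0.818 / 18.02 = 0.04539 mol H2O
Molar mass of BaI2 = 391.13 g/mol → mol BaI2 = 8.88 / 391.13 = 0.0227
n = 0.04539 / 0.0227 = 2.00 ≈ 2 → BaI2·2H2O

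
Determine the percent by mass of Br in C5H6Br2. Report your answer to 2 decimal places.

Molar mass = 5(12.01) + 6(1.008) + 2(79.90) = 225.898 g/mol
Mass of Br per mole = 2 × 79.90 = 159.800 g
% Br = 159.800 / 225.898 × 100 = 70.74%

70.74%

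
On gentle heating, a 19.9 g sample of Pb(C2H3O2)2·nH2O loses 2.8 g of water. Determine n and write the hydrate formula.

Pb(C2H3O2)2·3H2O

Mass of anhydrous Pb(C2H3O2)2 = 19.9 − 2.8 = 17.1 g
mol H2O = 2.8 / 18.02 = 0.1554
Molar mass of Pb(C2H3O2)2 = 325.29 g/mol → mol Pb(C2H3O2)2 = 17.1 / 325.29 = 0.05257
n = 0.1554 / 0.05257 = 2.96 ≈ 3 → Pb(C2H3O2)2·3H2O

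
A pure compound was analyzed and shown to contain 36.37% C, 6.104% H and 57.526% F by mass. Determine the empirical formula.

CH2F

Assume 100 g: 36.37 g C, 6.104 g H, 57.526 g F.
C: 36.37 g ÷ 12.01 g/mol = 3.028 mol
H: 6.104 g ÷ 1.008 g/mol = 6.056 mol
F: 57.526 g ÷ 19.00 g/mol = 3.028 mol
Ratios (÷ 3.028): C 1.000, H 2.000, F 1.000
Ratio ≈ 1:2:1, so the empirical formula is CH2F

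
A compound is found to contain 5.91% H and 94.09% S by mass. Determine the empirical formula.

Assume 100 g: 5.91 g H, 94.09 g S.
n(H) = 5.91/1.008 = 5.863, n(S) = 94.09/32.07 = 2.934
Divide by the smallest (2.934 mol S): H 1.998, S 1.000
Ratio ≈ 2:1, so the empirical formula is H2S

H2S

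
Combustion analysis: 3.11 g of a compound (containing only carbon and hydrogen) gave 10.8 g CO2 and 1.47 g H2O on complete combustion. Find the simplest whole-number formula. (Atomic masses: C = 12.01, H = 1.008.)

mol C = 10.8 / 44.01 = 0.2454; mass C = 0.2454 × 12.01 = 2.947 g
mol H = 2 × (1.47 / 18.02) = 0.1632; mass H = 0.1632 × 1.008 = 0.1645 g
Smallest is H at 0.1632 mol; normalising gives C 1.504, H 1.000
×2: C 3.01, H 2.00 → C3H2

C3H2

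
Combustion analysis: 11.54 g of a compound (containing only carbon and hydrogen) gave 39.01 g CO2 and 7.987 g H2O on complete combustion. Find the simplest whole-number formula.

mol C = 39.01 / 44.01 = 0.8864; mass C = 0.8864 × 12.01 = 10.65 g
mol H = 2 × (7.987 / 18.02) = 0.8865; mass H = 0.8865 × 1.008 = 0.8936 g
Ratios (÷ 0.8864): C 1.000, H 1.000
Ratio ≈ 1:1, so the empirical formula is CH

CH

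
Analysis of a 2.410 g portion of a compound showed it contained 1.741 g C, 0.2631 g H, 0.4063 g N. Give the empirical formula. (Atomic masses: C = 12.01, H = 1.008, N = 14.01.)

C: 1.741 g ÷ 12.01 g/mol = 0.145 mol
H: 0.2631 g ÷ 1.008 g/mol = 0.261 mol
N: 0.4063 g ÷ 14.01 g/mol = 0.029 mol
Smallest is N at 0.029 mol; normalising gives C 4.999, H 9.000, N 1.000
Ratio ≈ 5:9:1, so the empirical formula is C5H9N

C5H9N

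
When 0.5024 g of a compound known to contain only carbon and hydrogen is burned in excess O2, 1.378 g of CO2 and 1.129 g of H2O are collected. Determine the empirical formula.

mol C = 1.378 / 44.01 = 0.03131; mass C = 0.03131 × 12.01 = 0.3760 g
mol H = 2 × (1.129 / 18.02) = 0.1253; mass H = 0.1253 × 1.008 = 0.1263 g
Ratios (÷ 0.03131): C 1.000, H 4.002
→ CH4

CH4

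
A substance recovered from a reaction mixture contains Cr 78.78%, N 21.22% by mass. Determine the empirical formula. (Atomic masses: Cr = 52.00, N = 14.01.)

CrN

Assume 100 g: 78.78 g Cr, 21.22 g N.
Cr: 78.78 g ÷ 52.00 g/mol = 1.515 mol
N: 21.22 g ÷ 14.01 g/mol = 1.515 mol
Ratios (÷ 1.515): Cr 1.000, N 1.000
≈ 1:1 → CrN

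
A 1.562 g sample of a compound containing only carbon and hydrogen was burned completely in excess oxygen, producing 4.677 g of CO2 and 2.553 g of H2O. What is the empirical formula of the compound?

C3H8

mol C = 4.677 / 44.01 = 0.1063; mass C = 0.1063 × 12.01 = 1.276 g
mol H = 2 × (2.553 / 18.02) = 0.2834; mass H = 0.2834 × 1.008 = 0.2856 g
Divide by the smallest (0.1063 mol C): C 1.000, H 2.666
×3: C 3.00, H 8.00 → C3H8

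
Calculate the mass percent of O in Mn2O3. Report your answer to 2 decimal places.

Molar mass = 2(54.94) + 3(16.00) = 157.880 g/mol
Mass of O per mole = 3 × 16.00 = 48.000 g
% O = 48.000 / 157.880 × 100 = 30.40%

30.40%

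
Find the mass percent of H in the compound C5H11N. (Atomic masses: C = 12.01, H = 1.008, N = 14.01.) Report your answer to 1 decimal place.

13.0%

Molar mass = 5(12.01) + 11(1.008) + 1(14.01) = 85.148 g/mol
Mass of H per mole = 11 × 1.008 = 11.088 g
% H = 11.088 / 85.148 × 100 = 13.0%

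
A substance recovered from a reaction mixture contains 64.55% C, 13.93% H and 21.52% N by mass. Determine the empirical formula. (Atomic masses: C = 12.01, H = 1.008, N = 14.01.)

Assume 100 g: 64.55 g C, 13.93 g H, 21.52 g N.
Moles — C: 64.55 / 12.01 = 5.375 mol; H: 13.93 / 1.008 = 13.82 mol; N: 21.52 / 14.01 = 1.536 mol
Ratios (÷ 1.536): C 3.499, H 8.997, N 1.000
Multiply by 2: C 7.00, H 17.99, N 2.00 → C7H18N2

C7H18N2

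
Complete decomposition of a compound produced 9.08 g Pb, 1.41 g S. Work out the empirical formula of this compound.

Moles — Pb: 9.08 / 207.2 = 0.04382 mol; S: 1.41 / 32.07 = 0.04397 mol
Divide by the smallest (0.04382 mol Pb): Pb 1.000, S 1.003
→ PbS

PbS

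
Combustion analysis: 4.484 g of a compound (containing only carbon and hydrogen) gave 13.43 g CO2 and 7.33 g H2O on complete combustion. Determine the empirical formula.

C3H8

mol C = 13.43 / 44.01 = 0.3052; mass C = 0.3052 × 12.01 = 3.665 g
mol H = 2 × (7.33 / 18.02) = 0.8135; mass H = 0.8135 × 1.008 = 0.8200 g
Smallest is C at 0.3052 mol; normalising gives C 1.000, H 2.666
×3: C 3.00, H 8.00 → C3H8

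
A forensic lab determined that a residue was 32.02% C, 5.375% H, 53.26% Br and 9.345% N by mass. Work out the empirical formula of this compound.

C4H8BrN

Assume 100 g: 32.02 g C, 5.375 g H, 53.26 g Br, 9.345 g N.
Moles — C: 32.02 / 12.01 = 2.666 mol; H: 5.375 / 1.008 = 5.332 mol; Br: 53.26 / 79.90 = 0.6666 mol; N: 9.345 / 14.01 = 0.667 mol
Divide by the smallest (0.6666 mol Br): C 4.000, H 8.000, Br 1.000, N 1.001
≈ 4:8:1:1 → C4H8BrN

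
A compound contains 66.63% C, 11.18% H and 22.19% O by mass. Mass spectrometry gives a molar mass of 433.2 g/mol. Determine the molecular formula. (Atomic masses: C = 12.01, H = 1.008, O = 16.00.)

C24H48O6

Assume 100 g: 66.63 g C, 11.18 g H, 22.19 g O.
Moles — C: 66.63 / 12.01 = 5.548 mol; H: 11.18 / 1.008 = 11.09 mol; O: 22.19 / 16.00 = 1.387 mol
Ratios (÷ 1.387): C 4.000, H 7.997, O 1.000
≈ 4:8:1 → C4H8O
Empirical-formula mass = 72.10 g/mol
n = 433.2 / 72.10 = 6.01 ≈ 6
Molecular formula = (C4H8O)×6 = C24H48O6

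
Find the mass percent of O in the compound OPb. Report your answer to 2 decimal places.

7.17%

Molar mass = 1(16.00) + 1(207.2) = 223.200 g/mol
Mass of O per mole = 1 × 16.00 = 16.000 g
% O = 16.000 / 223.200 × 100 = 7.17%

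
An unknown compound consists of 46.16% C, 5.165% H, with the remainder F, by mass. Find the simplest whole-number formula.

Assume 100 g: 46.16 g C, 5.165 g H, 48.675 g F.
n(C) = 46.16/12.01 = 3.843, n(H) = 5.165/1.008 = 5.124, n(F) = 48.675/19.00 = 2.562
Smallest is F at 2.562 mol; normalising gives C 1.500, H 2.000, F 1.000
Multiply by 2: C 3.00, H 4.00, F 2.00 → C3H4F2

C3H4F2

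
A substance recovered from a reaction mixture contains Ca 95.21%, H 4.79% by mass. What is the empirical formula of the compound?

Assume 100 g: 95.21 g Ca, 4.79 g H.
Ca: 95.21 g ÷ 40.08 g/mol = 2.375 mol
H: 4.79 g ÷ 1.008 g/mol = 4.752 mol
Divide by the smallest (2.375 mol Ca): Ca 1.000, H 2.000
→ CaH2

CaH2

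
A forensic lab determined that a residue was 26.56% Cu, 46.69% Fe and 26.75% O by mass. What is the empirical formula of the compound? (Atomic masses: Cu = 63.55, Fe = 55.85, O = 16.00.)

Assume 100 g: 26.56 g Cu, 46.69 g Fe, 26.75 g O.
n(Cu) = 26.56/63.55 = 0.4179, n(Fe) = 46.69/55.85 = 0.836, n(O) = 26.75/16.00 = 1.672
Ratios (÷ 0.4179): Cu 1.000, Fe 2.000, O 4.000
Ratio ≈ 1:2:4, so the empirical formula is CuFe2O4

CuFe2O4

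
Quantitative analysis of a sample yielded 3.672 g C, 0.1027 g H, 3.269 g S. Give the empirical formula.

n(C) = 3.672/12.01 = 0.3057, n(H) = 0.1027/1.008 = 0.1019, n(S) = 3.269/32.07 = 0.1019
Divide by the smallest (0.1019 mol H): C 3.001, H 1.000, S 1.000
≈ 3:1:1 → C3HS

C3HS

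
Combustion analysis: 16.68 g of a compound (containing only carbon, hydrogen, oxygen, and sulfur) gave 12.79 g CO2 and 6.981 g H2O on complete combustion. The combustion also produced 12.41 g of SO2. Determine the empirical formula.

mol C = 12.79 / 44.01 = 0.2906; mass C = 0.2906 × 12.01 = 3.490 g
mol H = 2 × (6.981 / 18.02) = 0.7748; mass H = 0.7748 × 1.008 = 0.7810 g
mol S = 12.41 / 64.07 = 0.1937; mass S = 6.212 g
mass O = 16.68 − (10.48) = 6.197 g → mol O = 0.3873
Smallest is S at 0.1937 mol; normalising gives C 1.500, H 4.000, O 2.000, S 1.000
Multiply by 2: C 3.00, H 8.00, O 4.00, S 2.00 → C3H8O4S2

C3H8O4S2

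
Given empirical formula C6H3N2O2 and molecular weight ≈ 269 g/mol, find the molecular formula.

C12H6N4O4

Empirical-formula mass = 135.10 g/mol
n = 269 / 135.10 = 1.99 ≈ 2
Molecular formula = (C6H3N2O2)2 = C12H6N4O4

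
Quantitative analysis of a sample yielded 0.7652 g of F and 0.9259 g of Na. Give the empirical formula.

Moles — F: 0.7652 / 19.00 = 0.04027 mol; Na: 0.9259 / 22.99 = 0.04027 mol
Ratios (÷ 0.04027): F 1.000, Na 1.000
Ratio ≈ 1:1, so the empirical formula is FNa

FNa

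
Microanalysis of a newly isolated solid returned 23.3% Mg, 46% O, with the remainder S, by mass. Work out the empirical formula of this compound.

Assume 100 g: 23.3 g Mg, 46 g O, 30.7 g S.
n(Mg) = 23.3/24.31 = 0.9585, n(O) = 46/16.00 = 2.875, n(S) = 30.7/32.07 = 0.9573
Divide by the smallest (0.9573 mol S): Mg 1.001, O 3.003, S 1.000
Ratio ≈ 1:3:1, so the empirical formula is MgO3S

MgO3S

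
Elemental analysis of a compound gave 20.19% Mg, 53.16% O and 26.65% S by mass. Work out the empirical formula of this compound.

Assume 100 g: 20.19 g Mg, 53.16 g O, 26.65 g S.
Mg: 20.19 g ÷ 24.31 g/mol = 0.8305 mol
O: 53.16 g ÷ 16.00 g/mol = 3.322 mol
S: 26.65 g ÷ 32.07 g/mol = 0.831 mol
Divide by the smallest (0.8305 mol Mg): Mg 1.000, O 4.000, S 1.001
≈ 1:4:1 → MgO4S

MgO4S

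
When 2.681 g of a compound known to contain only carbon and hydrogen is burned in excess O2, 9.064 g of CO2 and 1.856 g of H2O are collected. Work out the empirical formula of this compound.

CH

mol C = 9.064 / 44.01 = 0.2060; mass C = 0.2060 × 12.01 = 2.473 g
mol H = 2 × (1.856 / 18.02) = 0.2060; mass H = 0.2060 × 1.008 = 0.2076 g
Ratios (÷ 0.206): C 1.000, H 1.000
≈ 1:1 → CH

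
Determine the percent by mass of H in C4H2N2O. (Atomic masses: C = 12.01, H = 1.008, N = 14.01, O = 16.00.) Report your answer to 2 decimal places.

Molar mass = 4(12.01) + 2(1.008) + 2(14.01) + 1(16.00) = 94.076 g/mol
Mass of H per mole = 2 × 1.008 = 2.016 g
% H = 2.016 / 94.076 × 100 = 2.14%

2.14%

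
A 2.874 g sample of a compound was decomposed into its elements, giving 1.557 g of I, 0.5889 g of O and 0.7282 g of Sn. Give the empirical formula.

I: 1.557 g ÷ 126.90 g/mol = 0.01227 mol
O: 0.5889 g ÷ 16.00 g/mol = 0.03681 mol
Sn: 0.7282 g ÷ 118.71 g/mol = 0.006134 mol
Smallest is Sn at 0.006134 mol; normalising gives I 2.000, O 6.000, Sn 1.000
Ratio ≈ 2:6:1, so the empirical formula is I2O6Sn

I2O6Sn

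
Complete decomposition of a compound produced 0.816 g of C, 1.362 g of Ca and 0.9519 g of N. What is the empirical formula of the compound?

Moles — C: 0.816 / 12.01 = 0.06794 mol; Ca: 1.362 / 40.08 = 0.03398 mol; N: 0.9519 / 14.01 = 0.06794 mol
Ratios (÷ 0.03398): C 1.999, Ca 1.000, N 1.999
→ C2CaN2

C2CaN2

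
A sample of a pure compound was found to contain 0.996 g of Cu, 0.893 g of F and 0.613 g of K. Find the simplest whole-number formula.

Cu: 0.996 g ÷ 63.55 g/mol = 0.01567 mol
F: 0.893 g ÷ 19.00 g/mol = 0.047 mol
K: 0.613 g ÷ 39.10 g/mol = 0.01568 mol
Ratios (÷ 0.01567): Cu 1.000, F 2.999, K 1.000
→ CuF3K

CuF3K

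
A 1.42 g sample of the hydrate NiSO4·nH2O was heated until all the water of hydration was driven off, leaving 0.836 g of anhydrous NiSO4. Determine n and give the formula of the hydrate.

NiSO4·6H2O

Mass of water lost = 1.42 − 0.836 = 0.584 g → 0.584 / 18.02 = 0.03241 mol H2O
Molar mass of NiSO4 = 154.76 g/mol → mol NiSO4 = 0.836 / 154.76 = 0.005402
n = 0.03241 / 0.005402 = 6.00 ≈ 6 → NiSO4·6H2O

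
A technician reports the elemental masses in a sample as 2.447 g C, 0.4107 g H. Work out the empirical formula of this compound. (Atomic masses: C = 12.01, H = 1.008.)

CH2

C: 2.447 g ÷ 12.01 g/mol = 0.2037 mol
H: 0.4107 g ÷ 1.008 g/mol = 0.4074 mol
Divide by the smallest (0.2037 mol C): C 1.000, H 2.000
→ CH2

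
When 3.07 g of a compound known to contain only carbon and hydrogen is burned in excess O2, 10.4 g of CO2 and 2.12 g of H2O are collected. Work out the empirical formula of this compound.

CH

mol C = 10.4 / 44.01 = 0.2363; mass C = 0.2363 × 12.01 = 2.838 g
mol H = 2 × (2.12 / 18.02) = 0.2353; mass H = 0.2353 × 1.008 = 0.2372 g
Ratios (÷ 0.2353): C 1.004, H 1.000
Ratio ≈ 1:1, so the empirical formula is CH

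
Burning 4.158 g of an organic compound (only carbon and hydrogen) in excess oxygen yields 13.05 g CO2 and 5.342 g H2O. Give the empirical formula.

mol C = 13.05 / 44.01 = 0.2965; mass C = 0.2965 × 12.01 = 3.561 g
mol H = 2 × (5.342 / 18.02) = 0.5929; mass H = 0.5929 × 1.008 = 0.5976 g
Ratios (÷ 0.2965): C 1.000, H 1.999
→ CH2

CH2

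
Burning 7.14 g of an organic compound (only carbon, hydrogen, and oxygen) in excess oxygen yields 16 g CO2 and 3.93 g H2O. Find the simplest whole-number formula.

C5H6O2

mol C = 16 / 44.01 = 0.3636; mass C = 0.3636 × 12.01 = 4.366 g
mol H = 2 × (3.93 / 18.02) = 0.4362; mass H = 0.4362 × 1.008 = 0.4397 g
mass O = 7.14 − (4.806) = 2.334 g → mol O = 0.1459
Smallest is O at 0.1459 mol; normalising gives C 2.492, H 2.990, O 1.000
Scaling by 2: C 4.98, H 5.98, O 2.00 → C5H6O2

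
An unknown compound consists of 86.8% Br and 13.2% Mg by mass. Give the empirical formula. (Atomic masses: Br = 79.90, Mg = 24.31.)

Assume 100 g: 86.8 g Br, 13.2 g Mg.
Br: 86.8 g ÷ 79.90 g/mol = 1.086 mol
Mg: 13.2 g ÷ 24.31 g/mol = 0.543 mol
Smallest is Mg at 0.543 mol; normalising gives Br 2.001, Mg 1.000
≈ 2:1 → Br2Mg

Br2Mg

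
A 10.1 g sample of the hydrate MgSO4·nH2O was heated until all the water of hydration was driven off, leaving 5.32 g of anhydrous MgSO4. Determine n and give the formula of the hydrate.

MgSO4·6H2O

Mass of water lost = 10.1 − 5.32 = 4.78 g → 4.78 / 18.02 = 0.2653 mol H2O
Molar mass of MgSO4 = 120.38 g/mol → mol MgSO4 = 5.32 / 120.38 = 0.04419
n = 0.2653 / 0.04419 = 6.00 ≈ 6 → MgSO4·6H2O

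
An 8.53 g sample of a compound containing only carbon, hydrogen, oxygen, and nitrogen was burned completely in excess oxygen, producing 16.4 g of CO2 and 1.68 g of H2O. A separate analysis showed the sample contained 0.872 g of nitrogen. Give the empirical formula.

mol C = 16.4 / 44.01 = 0.3726; mass C = 0.3726 × 12.01 = 4.475 g
mol H = 2 × (1.68 / 18.02) = 0.1865; mass H = 0.1865 × 1.008 = 0.1880 g
mol N = 0.872 / 14.01 = 0.06224
mass O = 8.53 − (5.535) = 2.995 g → mol O = 0.1872
Divide by the smallest (0.06224 mol N): C 5.987, H 2.996, N 1.000, O 3.007
Ratio ≈ 6:3:1:3, so the empirical formula is C6H3NO3

C6H3NO3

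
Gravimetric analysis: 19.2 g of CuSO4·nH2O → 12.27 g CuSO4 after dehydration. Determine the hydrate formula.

Mass of water lost = 19.2 − 12.27 = 6.93 g → 6.93 / 18.02 = 0.3846 mol H2O
Molar mass of CuSO4 = 159.62 g/mol → mol CuSO4 = 12.27 / 159.62 = 0.07687
n = 0.3846 / 0.07687 = 5.00 ≈ 5 → CuSO4·5H2O

CuSO4·5H2O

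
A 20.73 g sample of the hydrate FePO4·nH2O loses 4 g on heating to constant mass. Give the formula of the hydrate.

Mass of anhydrous FePO4 = 20.73 − 4 = 16.73 g
mol H2O = 4 / 18.02 = 0.222
Molar mass of FePO4 = 150.82 g/mol → mol FePO4 = 16.73 / 150.82 = 0.1109
n = 0.222 / 0.1109 = 2.00 ≈ 2 → FePO4·2H2O

FePO4·2H2O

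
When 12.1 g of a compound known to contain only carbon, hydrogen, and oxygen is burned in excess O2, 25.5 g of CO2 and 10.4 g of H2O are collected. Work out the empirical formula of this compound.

mol C = 25.5 / 44.01 = 0.5794; mass C = 0.5794 × 12.01 = 6.959 g
mol H = 2 × (10.4 / 18.02) = 1.154; mass H = 1.154 × 1.008 = 1.164 g
mass O = 12.1 − (8.122) = 3.978 g → mol O = 0.2486
Smallest is O at 0.2486 mol; normalising gives C 2.331, H 4.643, O 1.000
Scaling by 3: C 6.99, H 13.93, O 3.00 → C7H14O3

C7H14O3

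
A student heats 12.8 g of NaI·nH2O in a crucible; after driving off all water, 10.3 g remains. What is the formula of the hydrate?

NaI·2H2O

Mass of water lost = 12.8 − 10.3 = 2.5 g → 2.5 / 18.02 = 0.1387 mol H2O
Molar mass of NaI = 149.89 g/mol → mol NaI = 10.3 / 149.89 = 0.06872
n = 0.1387 / 0.06872 = 2.02 ≈ 2 → NaI·2H2O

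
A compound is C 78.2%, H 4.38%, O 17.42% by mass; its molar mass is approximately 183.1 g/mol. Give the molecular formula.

Assume 100 g: 78.2 g C, 4.38 g H, 17.42 g O.
Moles — C: 78.2 / 12.01 = 6.511 mol; H: 4.38 / 1.008 = 4.345 mol; O: 17.42 / 16.00 = 1.089 mol
Smallest is O at 1.089 mol; normalising gives C 5.980, H 3.991, O 1.000
Ratio ≈ 6:4:1, so the empirical formula is C6H4O
Empirical-formula mass = 92.09 g/mol
n = 183.1 / 92.09 = 1.99 ≈ 2
Molecular formula = (C6H4O)×2 = C12H8O2

C12H8O2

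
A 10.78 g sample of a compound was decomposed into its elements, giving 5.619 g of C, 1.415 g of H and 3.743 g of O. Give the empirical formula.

Moles — C: 5.619 / 12.01 = 0.4679 mol; H: 1.415 / 1.008 = 1.404 mol; O: 3.743 / 16.00 = 0.2339 mol
Divide by the smallest (0.2339 mol O): C 2.000, H 6.001, O 1.000
→ C2H6O

C2H6O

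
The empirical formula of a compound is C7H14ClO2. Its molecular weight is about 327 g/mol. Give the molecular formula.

C14H28Cl2O4

Empirical-formula mass = 165.63 g/mol
n = 327 / 165.63 = 1.97 ≈ 2
Molecular formula = (C7H14ClO2)2 = C14H28Cl2O4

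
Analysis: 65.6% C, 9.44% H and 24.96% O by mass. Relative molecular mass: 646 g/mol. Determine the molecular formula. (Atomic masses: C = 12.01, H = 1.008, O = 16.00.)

C35H60O10

Assume 100 g: 65.6 g C, 9.44 g H, 24.96 g O.
Moles — C: 65.6 / 12.01 = 5.462 mol; H: 9.44 / 1.008 = 9.365 mol; O: 24.96 / 16.00 = 1.56 mol
Divide by the smallest (1.56 mol O): C 3.501, H 6.003, O 1.000
Scaling by 2: C 7.00, H 12.01, O 2.00 → C7H12O2
Empirical-formula mass = 128.17 g/mol
n = 646 / 128.17 = 5.04 ≈ 5
Molecular formula = (C7H12O2)×5 = C35H60O10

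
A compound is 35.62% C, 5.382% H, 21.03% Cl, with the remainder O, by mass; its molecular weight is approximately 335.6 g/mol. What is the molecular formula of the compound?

Assume 100 g: 35.62 g C, 5.382 g H, 21.03 g Cl, 37.968 g O.
n(C) = 35.62/12.01 = 2.966, n(H) = 5.382/1.008 = 5.339, n(Cl) = 21.03/35.45 = 0.5932, n(O) = 37.968/16.00 = 2.373
Ratios (÷ 0.5932): C 5.000, H 9.000, Cl 1.000, O 4.000
→ C5H9ClO4
Empirical-formula mass = 168.57 g/mol
n = 335.6 / 168.57 = 1.99 ≈ 2
Molecular formula = (C5H9ClO4)×2 = C10H18Cl2O8

C10H18Cl2O8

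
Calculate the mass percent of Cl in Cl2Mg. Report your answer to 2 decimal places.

Molar mass = 2(35.45) + 1(24.31) = 95.210 g/mol
Mass of Cl per mole = 2 × 35.45 = 70.900 g
% Cl = 70.900 / 95.210 × 100 = 74.47%

74.47%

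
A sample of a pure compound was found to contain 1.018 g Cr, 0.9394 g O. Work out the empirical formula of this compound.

Moles — Cr: 1.018 / 52.00 = 0.01958 mol; O: 0.9394 / 16.00 = 0.05871 mol
Ratios (÷ 0.01958): Cr 1.000, O 2.999
≈ 1:3 → CrO3

CrO3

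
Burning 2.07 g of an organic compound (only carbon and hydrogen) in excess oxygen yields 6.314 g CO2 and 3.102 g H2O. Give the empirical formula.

mol C = 6.314 / 44.01 = 0.1435; mass C = 0.1435 × 12.01 = 1.723 g
mol H = 2 × (3.102 / 18.02) = 0.3443; mass H = 0.3443 × 1.008 = 0.3470 g
Divide by the smallest (0.1435 mol C): C 1.000, H 2.400
Scaling by 5: C 5.00, H 12.00 → C5H12

C5H12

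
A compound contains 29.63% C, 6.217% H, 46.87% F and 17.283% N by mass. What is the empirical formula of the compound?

C2H5F2N

Assume 100 g: 29.63 g C, 6.217 g H, 46.87 g F, 17.283 g N.
Moles — C: 29.63 / 12.01 = 2.467 mol; H: 6.217 / 1.008 = 6.168 mol; F: 46.87 / 19.00 = 2.467 mol; N: 17.283 / 14.01 = 1.234 mol
Smallest is N at 1.234 mol; normalising gives C 2.000, H 5.000, F 2.000, N 1.000
≈ 2:5:2:1 → C2H5F2N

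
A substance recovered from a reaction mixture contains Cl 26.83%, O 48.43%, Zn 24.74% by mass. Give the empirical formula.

Cl2O8Zn

Assume 100 g: 26.83 g Cl, 48.43 g O, 24.74 g Zn.
n(Cl) = 26.83/35.45 = 0.7568, n(O) = 48.43/16.00 = 3.027, n(Zn) = 24.74/65.38 = 0.3784
Smallest is Zn at 0.3784 mol; normalising gives Cl 2.000, O 7.999, Zn 1.000
Ratio ≈ 2:8:1, so the empirical formula is Cl2O8Zn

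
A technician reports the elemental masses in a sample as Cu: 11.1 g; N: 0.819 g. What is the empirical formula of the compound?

n(Cu) = 11.1/63.55 = 0.1747, n(N) = 0.819/14.01 = 0.05846
Smallest is N at 0.05846 mol; normalising gives Cu 2.988, N 1.000
→ Cu3N

Cu3N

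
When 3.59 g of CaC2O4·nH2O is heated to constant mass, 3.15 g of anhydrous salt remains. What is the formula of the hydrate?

CaC2O4·H2O

Mass of water lost = 3.59 − 3.15 = 0.44 g → 0.44 / 18.02 = 0.02442 mol H2O
Molar mass of CaC2O4 = 128.10 g/mol → mol CaC2O4 = 3.15 / 128.10 = 0.02459
n = 0.02442 / 0.02459 = 0.99 ≈ 1 → CaC2O4·H2O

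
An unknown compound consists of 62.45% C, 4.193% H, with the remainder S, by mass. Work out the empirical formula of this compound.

Assume 100 g: 62.45 g C, 4.193 g H, 33.357 g S.
n(C) = 62.45/12.01 = 5.2, n(H) = 4.193/1.008 = 4.16, n(S) = 33.357/32.07 = 1.04
Divide by the smallest (1.04 mol S): C 4.999, H 3.999, S 1.000
≈ 5:4:1 → C5H4S

C5H4S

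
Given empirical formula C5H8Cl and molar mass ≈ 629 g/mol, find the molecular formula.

C30H48Cl6

Empirical-formula mass = 103.56 g/mol
n = 629 / 103.56 = 6.07 ≈ 6
Molecular formula = (C5H8Cl)6 = C30H48Cl6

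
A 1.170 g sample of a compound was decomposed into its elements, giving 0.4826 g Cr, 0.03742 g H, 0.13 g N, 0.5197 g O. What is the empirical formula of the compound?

Cr2H8N2O7

Moles — Cr: 0.4826 / 52.00 = 0.009281 mol; H: 0.03742 / 1.008 = 0.03712 mol; N: 0.13 / 14.01 = 0.009279 mol; O: 0.5197 / 16.00 = 0.03248 mol
Smallest is N at 0.009279 mol; normalising gives Cr 1.000, H 4.001, N 1.000, O 3.500
×2: Cr 2.00, H 8.00, N 2.00, O 7.00 → Cr2H8N2O7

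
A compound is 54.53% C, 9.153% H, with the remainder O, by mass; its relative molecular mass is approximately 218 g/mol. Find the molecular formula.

C10H20O5

Assume 100 g: 54.53 g C, 9.153 g H, 36.317 g O.
Moles — C: 54.53 / 12.01 = 4.54 mol; H: 9.153 / 1.008 = 9.08 mol; O: 36.317 / 16.00 = 2.27 mol
Divide by the smallest (2.27 mol O): C 2.000, H 4.000, O 1.000
≈ 2:4:1 → C2H4O
Empirical-formula mass = 44.05 g/mol
n = 218 / 44.05 = 4.95 ≈ 5
Molecular formula = (C2H4O)×5 = C10H20O5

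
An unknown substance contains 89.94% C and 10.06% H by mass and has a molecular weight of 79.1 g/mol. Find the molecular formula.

Assume 100 g: 89.94 g C, 10.06 g H.
n(C) = 89.94/12.01 = 7.489, n(H) = 10.06/1.008 = 9.98
Smallest is C at 7.489 mol; normalising gives C 1.000, H 1.333
×3: C 3.00, H 4.00 → C3H4
Empirical-formula mass = 40.06 g/mol
n = 79.1 / 40.06 = 1.97 ≈ 2
Molecular formula = (C3H4)×2 = C6H8

C6H8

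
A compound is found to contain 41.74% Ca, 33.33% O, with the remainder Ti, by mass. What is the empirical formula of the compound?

Ca2O4Ti

Assume 100 g: 41.74 g Ca, 33.33 g O, 24.93 g Ti.
n(Ca) = 41.74/40.08 = 1.041, n(O) = 33.33/16.00 = 2.083, n(Ti) = 24.93/47.87 = 0.5208
Divide by the smallest (0.5208 mol Ti): Ca 2.000, O 4.000, Ti 1.000
→ Ca2O4Ti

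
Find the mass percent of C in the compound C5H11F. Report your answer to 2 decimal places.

66.62%

Molar mass = 5(12.01) + 11(1.008) + 1(19.00) = 90.138 g/mol
Mass of C per mole = 5 × 12.01 = 60.050 g
% C = 60.050 / 90.138 × 100 = 66.62%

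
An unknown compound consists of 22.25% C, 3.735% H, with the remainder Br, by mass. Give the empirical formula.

Assume 100 g: 22.25 g C, 3.735 g H, 74.015 g Br.
n(C) = 22.25/12.01 = 1.853, n(H) = 3.735/1.008 = 3.705, n(Br) = 74.015/79.90 = 0.9263
Smallest is Br at 0.9263 mol; normalising gives C 2.000, H 4.000, Br 1.000
≈ 2:4:1 → C2H4Br

C2H4Br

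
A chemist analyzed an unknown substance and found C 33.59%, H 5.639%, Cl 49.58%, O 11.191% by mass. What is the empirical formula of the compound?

C4H8Cl2O

Assume 100 g: 33.59 g C, 5.639 g H, 49.58 g Cl, 11.191 g O.
C: 33.59 g ÷ 12.01 g/mol = 2.797 mol
H: 5.639 g ÷ 1.008 g/mol = 5.594 mol
Cl: 49.58 g ÷ 35.45 g/mol = 1.399 mol
O: 11.191 g ÷ 16.00 g/mol = 0.6994 mol
Smallest is O at 0.6994 mol; normalising gives C 3.999, H 7.998, Cl 2.000, O 1.000
Ratio ≈ 4:8:2:1, so the empirical formula is C4H8Cl2O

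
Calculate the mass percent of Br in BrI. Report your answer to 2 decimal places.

Molar mass = 1(79.90) + 1(126.90) = 206.800 g/mol
Mass of Br per mole = 1 × 79.90 = 79.900 g
% Br = 79.900 / 206.800 × 100 = 38.64%

38.64%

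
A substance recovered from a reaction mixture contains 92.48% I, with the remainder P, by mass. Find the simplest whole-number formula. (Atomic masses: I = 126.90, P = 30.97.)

I3P

Assume 100 g: 92.48 g I, 7.52 g P.
Moles — I: 92.48 / 126.90 = 0.7288 mol; P: 7.52 / 30.97 = 0.2428 mol
Divide by the smallest (0.2428 mol P): I 3.001, P 1.000
→ I3P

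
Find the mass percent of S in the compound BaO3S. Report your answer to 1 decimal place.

14.8%

Molar mass = 1(137.33) + 3(16.00) + 1(32.07) = 217.400 g/mol
Mass of S per mole = 1 × 32.07 = 32.070 g
% S = 32.070 / 217.400 × 100 = 14.8%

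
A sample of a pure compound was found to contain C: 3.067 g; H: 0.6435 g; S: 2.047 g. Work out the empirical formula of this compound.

C: 3.067 g ÷ 12.01 g/mol = 0.2554 mol
H: 0.6435 g ÷ 1.008 g/mol = 0.6384 mol
S: 2.047 g ÷ 32.07 g/mol = 0.06383 mol
Divide by the smallest (0.06383 mol S): C 4.001, H 10.002, S 1.000
Ratio ≈ 4:10:1, so the empirical formula is C4H10S

C4H10S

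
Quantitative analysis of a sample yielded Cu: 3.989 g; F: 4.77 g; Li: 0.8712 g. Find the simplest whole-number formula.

CuF4Li2

n(Cu) = 3.989/63.55 = 0.06277, n(F) = 4.77/19.00 = 0.2511, n(Li) = 0.8712/6.94 = 0.1255
Ratios (÷ 0.06277): Cu 1.000, F 4.000, Li 2.000
Ratio ≈ 1:4:2, so the empirical formula is CuF4Li2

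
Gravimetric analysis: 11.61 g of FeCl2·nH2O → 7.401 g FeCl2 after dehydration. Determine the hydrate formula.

FeCl2·4H2O

Mass of water lost = 11.61 − 7.401 = 4.209 g → 4.209 / 18.02 = 0.2336 mol H2O
Molar mass of FeCl2 = 126.75 g/mol → mol FeCl2 = 7.401 / 126.75 = 0.05839
n = 0.2336 / 0.05839 = 4.00 ≈ 4 → FeCl2·4H2O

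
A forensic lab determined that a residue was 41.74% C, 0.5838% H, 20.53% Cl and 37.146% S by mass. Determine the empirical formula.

Assume 100 g: 41.74 g C, 0.5838 g H, 20.53 g Cl, 37.146 g S.
Moles — C: 41.74 / 12.01 = 3.475 mol; H: 0.5838 / 1.008 = 0.5792 mol; Cl: 20.53 / 35.45 = 0.5791 mol; S: 37.146 / 32.07 = 1.158 mol
Smallest is Cl at 0.5791 mol; normalising gives C 6.001, H 1.000, Cl 1.000, S 2.000
Ratio ≈ 6:1:1:2, so the empirical formula is C6HClS2

C6HClS2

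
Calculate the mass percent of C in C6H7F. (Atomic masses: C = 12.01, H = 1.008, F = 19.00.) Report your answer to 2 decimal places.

Molar mass = 6(12.01) + 7(1.008) + 1(19.00) = 98.116 g/mol
Mass of C per mole = 6 × 12.01 = 72.060 g
% C = 72.060 / 98.116 × 100 = 73.44%

73.44%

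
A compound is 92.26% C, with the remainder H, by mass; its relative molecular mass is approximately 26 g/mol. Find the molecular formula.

Assume 100 g: 92.26 g C, 7.74 g H.
n(C) = 92.26/12.01 = 7.682, n(H) = 7.74/1.008 = 7.679
Ratios (÷ 7.679): C 1.000, H 1.000
→ CH
Empirical-formula mass = 13.02 g/mol
n = 26 / 13.02 = 2.00 ≈ 2
Molecular formula = (CH)×2 = C2H2

C2H2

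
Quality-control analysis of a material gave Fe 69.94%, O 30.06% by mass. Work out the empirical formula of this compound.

Fe2O3

Assume 100 g: 69.94 g Fe, 30.06 g O.
Fe: 69.94 g ÷ 55.85 g/mol = 1.252 mol
O: 30.06 g ÷ 16.00 g/mol = 1.879 mol
Divide by the smallest (1.252 mol Fe): Fe 1.000, O 1.500
Scaling by 2: Fe 2.00, O 3.00 → Fe2O3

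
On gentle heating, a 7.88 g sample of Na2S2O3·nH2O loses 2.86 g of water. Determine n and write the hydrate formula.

Mass of anhydrous Na2S2O3 = 7.88 − 2.86 = 5.02 g
mol H2O = 2.86 / 18.02 = 0.1587
Molar mass of Na2S2O3 = 158.12 g/mol → mol Na2S2O3 = 5.02 / 158.12 = 0.03175
n = 0.1587 / 0.03175 = 5.00 ≈ 5 → Na2S2O3·5H2O

Na2S2O3·5H2O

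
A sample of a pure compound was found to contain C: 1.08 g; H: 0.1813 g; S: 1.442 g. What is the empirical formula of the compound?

C2H4S

C: 1.08 g ÷ 12.01 g/mol = 0.08993 mol
H: 0.1813 g ÷ 1.008 g/mol = 0.1799 mol
S: 1.442 g ÷ 32.07 g/mol = 0.04496 mol
Smallest is S at 0.04496 mol; normalising gives C 2.000, H 4.000, S 1.000
≈ 2:4:1 → C2H4S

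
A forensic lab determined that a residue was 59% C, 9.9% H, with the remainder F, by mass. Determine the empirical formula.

Assume 100 g: 59 g C, 9.9 g H, 31.1 g F.
Moles — C: 59 / 12.01 = 4.913 mol; H: 9.9 / 1.008 = 9.821 mol; F: 31.1 / 19.00 = 1.637 mol
Ratios (÷ 1.637): C 3.001, H 6.000, F 1.000
Ratio ≈ 3:6:1, so the empirical formula is C3H6F

C3H6F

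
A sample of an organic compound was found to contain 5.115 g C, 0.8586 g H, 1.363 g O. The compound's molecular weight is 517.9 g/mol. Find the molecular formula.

Moles — C: 5.115 / 12.01 = 0.4259 mol; H: 0.8586 / 1.008 = 0.8518 mol; O: 1.363 / 16.00 = 0.08519 mol
Ratios (÷ 0.08519): C 5.000, H 9.999, O 1.000
→ C5H10O
Empirical-formula mass = 86.13 g/mol
n = 517.9 / 86.13 = 6.01 ≈ 6
Molecular formula = (C5H10O)×6 = C30H60O6

C30H60O6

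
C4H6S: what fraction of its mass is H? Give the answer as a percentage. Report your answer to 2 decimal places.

7.02%

Molar mass = 4(12.01) + 6(1.008) + 1(32.07) = 86.158 g/mol
Mass of H per mole = 6 × 1.008 = 6.048 g
% H = 6.048 / 86.158 × 100 = 7.02%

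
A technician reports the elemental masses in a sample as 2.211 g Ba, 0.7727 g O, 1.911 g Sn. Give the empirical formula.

BaO3Sn

n(Ba) = 2.211/137.33 = 0.0161, n(O) = 0.7727/16.00 = 0.04829, n(Sn) = 1.911/118.71 = 0.0161
Divide by the smallest (0.0161 mol Sn): Ba 1.000, O 3.000, Sn 1.000
→ BaO3Sn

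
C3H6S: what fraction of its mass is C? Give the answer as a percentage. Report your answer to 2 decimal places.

48.59%

Molar mass = 3(12.01) + 6(1.008) + 1(32.07) = 74.148 g/mol
Mass of C per mole = 3 × 12.01 = 36.030 g
% C = 36.030 / 74.148 × 100 = 48.59%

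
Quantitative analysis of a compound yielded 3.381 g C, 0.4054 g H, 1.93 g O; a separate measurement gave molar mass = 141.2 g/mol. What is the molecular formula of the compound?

n(C) = 3.381/12.01 = 0.2815, n(H) = 0.4054/1.008 = 0.4022, n(O) = 1.93/16.00 = 0.1206
Smallest is O at 0.1206 mol; normalising gives C 2.334, H 3.334, O 1.000
Multiply by 3: C 7.00, H 10.00, O 3.00 → C7H10O3
Empirical-formula mass = 142.15 g/mol
n = 141.2 / 142.15 = 0.99 ≈ 1
Molecular formula = empirical formula = C7H10O3

C7H10O3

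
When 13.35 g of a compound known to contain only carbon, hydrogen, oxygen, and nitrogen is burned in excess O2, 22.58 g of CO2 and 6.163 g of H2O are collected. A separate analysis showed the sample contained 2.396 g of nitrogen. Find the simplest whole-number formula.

C6H8N2O3

mol C = 22.58 / 44.01 = 0.5131; mass C = 0.5131 × 12.01 = 6.162 g
mol H = 2 × (6.163 / 18.02) = 0.6840; mass H = 0.6840 × 1.008 = 0.6895 g
mol N = 2.396 / 14.01 = 0.1710
mass O = 13.35 − (9.247) = 4.103 g → mol O = 0.2564
Ratios (÷ 0.171): C 3.000, H 4.000, N 1.000, O 1.499
Scaling by 2: C 6.00, H 8.00, N 2.00, O 3.00 → C6H8N2O3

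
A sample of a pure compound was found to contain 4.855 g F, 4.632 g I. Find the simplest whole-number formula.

Moles — F: 4.855 / 19.00 = 0.2555 mol; I: 4.632 / 126.90 = 0.0365 mol
Divide by the smallest (0.0365 mol I): F 7.000, I 1.000
Ratio ≈ 7:1, so the empirical formula is F7I

F7I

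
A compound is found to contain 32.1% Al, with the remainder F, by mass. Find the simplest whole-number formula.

Assume 100 g: 32.1 g Al, 67.9 g F.
Al: 32.1 g ÷ 26.98 g/mol = 1.19 mol
F: 67.9 g ÷ 19.00 g/mol = 3.574 mol
Ratios (÷ 1.19): Al 1.000, F 3.004
→ AlF3

AlF3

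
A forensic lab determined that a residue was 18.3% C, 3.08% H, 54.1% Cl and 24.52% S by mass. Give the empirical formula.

Assume 100 g: 18.3 g C, 3.08 g H, 54.1 g Cl, 24.52 g S.
Moles — C: 18.3 / 12.01 = 1.524 mol; H: 3.08 / 1.008 = 3.056 mol; Cl: 54.1 / 35.45 = 1.526 mol; S: 24.52 / 32.07 = 0.7646 mol
Divide by the smallest (0.7646 mol S): C 1.993, H 3.996, Cl 1.996, S 1.000
≈ 2:4:2:1 → C2H4Cl2S

C2H4Cl2S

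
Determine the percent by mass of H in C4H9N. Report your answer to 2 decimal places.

Molar mass = 4(12.01) + 9(1.008) + 1(14.01) = 71.122 g/mol
Mass of H per mole = 9 × 1.008 = 9.072 g
% H = 9.072 / 71.122 × 100 = 12.76%

12.76%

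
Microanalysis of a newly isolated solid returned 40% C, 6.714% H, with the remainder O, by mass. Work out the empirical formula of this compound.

Assume 100 g: 40 g C, 6.714 g H, 53.286 g O.
n(C) = 40/12.01 = 3.331, n(H) = 6.714/1.008 = 6.661, n(O) = 53.286/16.00 = 3.33
Smallest is O at 3.33 mol; normalising gives C 1.000, H 2.000, O 1.000
≈ 1:2:1 → CH2O

CH2O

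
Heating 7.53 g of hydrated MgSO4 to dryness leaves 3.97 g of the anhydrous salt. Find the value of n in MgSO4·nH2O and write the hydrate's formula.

Mass of water lost = 7.53 − 3.97 = 3.56 g → 3.56 / 18.02 = 0.1976 mol H2O
Molar mass of MgSO4 = 120.38 g/mol → mol MgSO4 = 3.97 / 120.38 = 0.03298
n = 0.1976 / 0.03298 = 5.99 ≈ 6 → MgSO4·6H2O

MgSO4·6H2O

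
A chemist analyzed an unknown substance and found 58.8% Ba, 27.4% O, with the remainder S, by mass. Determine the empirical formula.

Assume 100 g: 58.8 g Ba, 27.4 g O, 13.8 g S.
n(Ba) = 58.8/137.33 = 0.4282, n(O) = 27.4/16.00 = 1.712, n(S) = 13.8/32.07 = 0.4303
Ratios (÷ 0.4282): Ba 1.000, O 4.000, S 1.005
≈ 1:4:1 → BaO4S

BaO4S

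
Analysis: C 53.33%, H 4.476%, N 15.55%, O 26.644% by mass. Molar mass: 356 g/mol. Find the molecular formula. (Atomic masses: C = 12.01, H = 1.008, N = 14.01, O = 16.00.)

C16H16N4O6

Assume 100 g: 53.33 g C, 4.476 g H, 15.55 g N, 26.644 g O.
n(C) = 53.33/12.01 = 4.44, n(H) = 4.476/1.008 = 4.44, n(N) = 15.55/14.01 = 1.11, n(O) = 26.644/16.00 = 1.665
Smallest is N at 1.11 mol; normalising gives C 4.001, H 4.001, N 1.000, O 1.500
×2: C 8.00, H 8.00, N 2.00, O 3.00 → C8H8N2O3
Empirical-formula mass = 180.16 g/mol
n = 356 / 180.16 = 1.98 ≈ 2
Molecular formula = (C8H8N2O3)×2 = C16H16N4O6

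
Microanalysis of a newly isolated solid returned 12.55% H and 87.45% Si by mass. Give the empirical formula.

Assume 100 g: 12.55 g H, 87.45 g Si.
H: 12.55 g ÷ 1.008 g/mol = 12.45 mol
Si: 87.45 g ÷ 28.09 g/mol = 3.113 mol
Smallest is Si at 3.113 mol; normalising gives H 3.999, Si 1.000
→ H4Si

H4Si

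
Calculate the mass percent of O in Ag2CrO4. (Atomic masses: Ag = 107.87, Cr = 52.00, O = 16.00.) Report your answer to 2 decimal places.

Molar mass = 2(107.87) + 1(52.00) + 4(16.00) = 331.740 g/mol
Mass of O per mole = 4 × 16.00 = 64.000 g
% O = 64.000 / 331.740 × 100 = 19.29%

19.29%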